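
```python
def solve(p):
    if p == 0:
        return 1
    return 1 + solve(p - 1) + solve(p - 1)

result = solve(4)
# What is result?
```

solve(p) = 1 + 2·solve(p-1), solve(0)=1. Closed form: (1+1)·2^4 - 1 = 31.

Answer: 31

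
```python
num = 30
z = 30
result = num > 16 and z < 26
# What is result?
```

Trace:
`num = 30` → num = 30
`z = 30` → z = 30
`result = num > 16 and z < 26` → result = False
So result = False

Answer: False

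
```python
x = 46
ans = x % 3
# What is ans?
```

Trace:
`x = 46` → x = 46
`ans = x % 3` → ans = 1
So ans = 1

Answer: 1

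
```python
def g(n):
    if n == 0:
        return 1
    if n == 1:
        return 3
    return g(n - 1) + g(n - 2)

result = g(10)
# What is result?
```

Build up from base cases: g(0)=1, g(1)=3, g(2)=4, g(3)=7, g(4)=11, g(5)=18, g(6)=29, ..., g(10)=199

Answer: 199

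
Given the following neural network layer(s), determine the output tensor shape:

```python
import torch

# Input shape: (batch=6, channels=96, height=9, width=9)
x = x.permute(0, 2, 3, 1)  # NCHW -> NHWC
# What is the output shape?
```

Input: (6, 96, 9, 9) -> Output: (6, 9, 9, 96)

Answer: (6, 9, 9, 96)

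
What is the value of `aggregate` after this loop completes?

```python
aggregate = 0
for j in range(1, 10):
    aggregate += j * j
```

Sum of squares 1² to 9² = 285
`aggregate` takes the values: 0 → 1 → 5 → 14 → 30 → 55 → 91 → 140 → 204 → 285

Answer: 285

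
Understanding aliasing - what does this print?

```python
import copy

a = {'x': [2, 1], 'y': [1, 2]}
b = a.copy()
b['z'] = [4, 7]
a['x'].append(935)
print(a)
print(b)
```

Key concept: shallow copy of dict with mutable values.
Step by step:
`a = {'x': [2, 1], 'y': [1, 2]}` → a = {'x': [2, 1], 'y': [1, 2]}
`b = a.copy()` → b = {'x': [2, 1], 'y': [1, 2]}
`b['z'] = [4, 7]` → b = {'x': [2, 1], 'y': [1, 2], 'z': [4, 7]}
`a['x'].append(935)` → a = {'x': [2, 1, 935], 'y': [1, 2]}; b = {'x': [2, 1, 935], 'y': [1, 2], 'z': [4, 7]}
`print(a)` → prints {'x': [2, 1, 935], 'y': [1, 2]}
`print(b)` → prints {'x': [2, 1, 935], 'y': [1, 2], 'z': [4, 7]}

Answer:
{'x': [2, 1, 935], 'y': [1, 2]}
{'x': [2, 1, 935], 'y': [1, 2], 'z': [4, 7]}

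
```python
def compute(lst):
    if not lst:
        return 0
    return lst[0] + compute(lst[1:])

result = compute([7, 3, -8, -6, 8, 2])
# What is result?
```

7 + 3 + (-8) + (-6) + 8 + 2 + 0 = 6

Answer: 6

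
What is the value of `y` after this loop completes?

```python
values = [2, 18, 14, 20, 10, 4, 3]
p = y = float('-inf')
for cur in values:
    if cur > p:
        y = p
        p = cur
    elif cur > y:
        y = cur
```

Second largest (with repeats) in [2, 18, 14, 20, 10, 4, 3]
`y` takes the values: -inf → 2 → 14 → 18

Answer: 18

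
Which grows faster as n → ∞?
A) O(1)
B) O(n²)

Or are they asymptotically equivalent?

O(1) vs O(n²): Higher order terms dominate.

Answer: B) O(n²) grows faster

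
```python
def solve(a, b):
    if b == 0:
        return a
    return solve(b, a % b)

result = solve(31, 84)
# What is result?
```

solve(31, 84) -> solve(84, 31) -> solve(31, 22) -> solve(22, 9) -> solve(9, 4) -> solve(4, 1) -> solve(1, 0) -> 1

Answer: 1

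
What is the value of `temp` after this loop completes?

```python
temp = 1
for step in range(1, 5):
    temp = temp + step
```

Start at 1, add 1 through 4
`temp` takes the values: 1 → 2 → 4 → 7 → 11

Answer: 11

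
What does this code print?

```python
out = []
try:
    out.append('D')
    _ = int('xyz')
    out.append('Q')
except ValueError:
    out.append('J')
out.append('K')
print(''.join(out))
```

Execution trace: 'D' (try body) → 'J' (except ValueError) → 'K' (after the try/except). Output: DJK

Answer: DJK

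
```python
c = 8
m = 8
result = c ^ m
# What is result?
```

Trace:
`c = 8` → c = 8
`m = 8` → m = 8
`result = c ^ m` → result = 0
So result = 0

Answer: 0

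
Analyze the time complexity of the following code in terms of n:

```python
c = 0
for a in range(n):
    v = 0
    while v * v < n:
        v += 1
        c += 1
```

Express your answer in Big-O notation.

Each loop level contributes: n × √n. Multiplying the contributions gives O(n√n).

Answer: O(n√n)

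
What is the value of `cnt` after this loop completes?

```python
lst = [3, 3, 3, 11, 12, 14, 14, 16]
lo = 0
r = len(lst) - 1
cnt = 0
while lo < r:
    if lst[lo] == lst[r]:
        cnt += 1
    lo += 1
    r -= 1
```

Count matching pairs from ends
`cnt` takes the values: 0

Answer: 0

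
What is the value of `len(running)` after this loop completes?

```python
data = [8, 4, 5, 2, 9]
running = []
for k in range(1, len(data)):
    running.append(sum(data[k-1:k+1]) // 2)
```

Number of 2-element averages
`running` takes the values: [] → [6] → [6, 4] → [6, 4, 3] → [6, 4, 3, 5]
So `len(running)` = 4

Answer: 4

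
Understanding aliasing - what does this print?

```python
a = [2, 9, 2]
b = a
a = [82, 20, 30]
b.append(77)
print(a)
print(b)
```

Key concept: rebinding vs mutation: a is rebound to a new list, b still points at the original.
Step by step:
`a = [2, 9, 2]` → a = [2, 9, 2]
`b = a` → b = [2, 9, 2] (same object as a)
`a = [82, 20, 30]` → a = [82, 20, 30]
`b.append(77)` → b = [2, 9, 2, 77]
`print(a)` → prints [82, 20, 30]
`print(b)` → prints [2, 9, 2, 77]

Answer:
[82, 20, 30]
[2, 9, 2, 77]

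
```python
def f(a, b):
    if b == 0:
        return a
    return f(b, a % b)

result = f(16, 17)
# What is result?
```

f(16, 17) -> f(17, 16) -> f(16, 1) -> f(1, 0) -> 1

Answer: 1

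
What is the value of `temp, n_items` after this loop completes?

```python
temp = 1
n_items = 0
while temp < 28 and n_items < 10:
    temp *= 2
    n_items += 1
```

Double until >= 28 or 10 iterations
`temp, n_items` takes the values: (1, 0) → (2, 0) → (2, 1) → (4, 1) → (4, 2) → (8, 2) → (8, 3) → (16, 3) → (16, 4) → (32, 4) → (32, 5)

Answer: 32, 5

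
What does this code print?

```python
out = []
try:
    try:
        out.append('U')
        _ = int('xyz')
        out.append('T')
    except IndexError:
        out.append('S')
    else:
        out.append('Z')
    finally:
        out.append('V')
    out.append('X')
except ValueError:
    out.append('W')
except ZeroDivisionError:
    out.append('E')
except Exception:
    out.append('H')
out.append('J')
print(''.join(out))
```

Execution trace: 'U' (inner try body) → 'V' (inner finally) → 'W' (except ValueError) → 'J' (after the try/except). Output: UVWJ

Answer: UVWJ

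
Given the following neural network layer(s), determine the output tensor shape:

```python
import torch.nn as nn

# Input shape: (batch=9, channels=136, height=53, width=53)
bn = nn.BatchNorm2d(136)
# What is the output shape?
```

Input: (9, 136, 53, 53) -> Output: (9, 136, 53, 53)

Answer: (9, 136, 53, 53)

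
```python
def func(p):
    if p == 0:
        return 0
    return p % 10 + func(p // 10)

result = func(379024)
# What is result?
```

Sum of digits of 379024: 4 + 2 + 0 + 9 + 7 + 3 = 25

Answer: 25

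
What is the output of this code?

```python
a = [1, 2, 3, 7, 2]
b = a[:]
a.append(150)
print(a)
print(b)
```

Key concept: slice [:] creates copy.
Step by step:
`a = [1, 2, 3, 7, 2]` → a = [1, 2, 3, 7, 2]
`b = a[:]` → b = [1, 2, 3, 7, 2]
`a.append(150)` → a = [1, 2, 3, 7, 2, 150]
`print(a)` → prints [1, 2, 3, 7, 2, 150]
`print(b)` → prints [1, 2, 3, 7, 2]

Answer:
[1, 2, 3, 7, 2, 150]
[1, 2, 3, 7, 2]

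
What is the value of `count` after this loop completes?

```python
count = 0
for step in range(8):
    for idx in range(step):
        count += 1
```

Triangle number: 0+1+2+...+7
`count` takes the values: 0 → 1 → 2 → 3 → 4 → 5 → 6 → 7 → 8 → 9 → 10 → 11 → 12 → 13 → 14 → 15 → 16 → 17 → 18 → 19 → 20 → 21 → 22 → 23 → 24 → 25 → 26 → 27 → 28

Answer: 28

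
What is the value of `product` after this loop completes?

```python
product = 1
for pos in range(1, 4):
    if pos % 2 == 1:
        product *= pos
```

Product of odd numbers 1 to 3
`product` takes the values: 1 → 3

Answer: 3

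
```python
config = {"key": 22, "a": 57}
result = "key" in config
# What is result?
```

Trace:
`config = {"key": 22, "a": 57}` → config = {'key': 22, 'a': 57}
`result = "key" in config` → result = True
So result = True

Answer: True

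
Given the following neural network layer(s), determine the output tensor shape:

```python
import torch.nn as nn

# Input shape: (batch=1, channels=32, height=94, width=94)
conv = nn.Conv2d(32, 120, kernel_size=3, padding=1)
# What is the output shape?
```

Input: (1, 32, 94, 94) -> Output: (1, 120, 94, 94)

Answer: (1, 120, 94, 94)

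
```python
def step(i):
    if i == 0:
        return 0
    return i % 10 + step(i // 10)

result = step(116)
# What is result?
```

Sum of digits of 116: 6 + 1 + 1 = 8

Answer: 8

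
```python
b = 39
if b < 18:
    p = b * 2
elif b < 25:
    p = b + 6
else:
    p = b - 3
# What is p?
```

Trace:
`b = 39` → b = 39
`if b < 18: ...` → b < 18 is False, b < 25 is False, take else branch → p = 36
So p = 36

Answer: 36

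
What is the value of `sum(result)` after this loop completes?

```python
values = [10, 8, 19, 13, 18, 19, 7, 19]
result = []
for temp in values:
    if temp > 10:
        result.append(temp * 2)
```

Sum of doubled values > 10
`result` takes the values: [] → [38] → [38, 26] → [38, 26, 36] → [38, 26, 36, 38] → [38, 26, 36, 38, 38]
So `sum(result)` = 176

Answer: 176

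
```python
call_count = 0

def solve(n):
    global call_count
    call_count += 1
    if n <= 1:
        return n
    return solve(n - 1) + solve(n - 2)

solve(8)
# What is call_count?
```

Calls(n) = 1 + Calls(n-1) + Calls(n-2); Calls(0)=Calls(1)=1. For n=8 this gives 67.

Answer: 67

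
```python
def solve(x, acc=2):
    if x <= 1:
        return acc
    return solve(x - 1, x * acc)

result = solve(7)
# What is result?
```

Accumulator trace (n, acc): (7, 2) -> (6, 14) -> (5, 84) -> (4, 420) -> (3, 1680) -> (2, 5040) -> (1, 10080) -> return 10080

Answer: 10080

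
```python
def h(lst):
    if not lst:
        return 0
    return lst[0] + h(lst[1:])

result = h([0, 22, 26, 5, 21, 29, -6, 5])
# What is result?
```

0 + 22 + 26 + 5 + 21 + 29 + (-6) + 5 + 0 = 102

Answer: 102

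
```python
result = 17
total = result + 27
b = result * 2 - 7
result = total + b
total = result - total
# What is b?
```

Trace:
`result = 17` → result = 17
`total = result + 27` → total = 44
`b = result * 2 - 7` → b = 27
`result = total + b` → result = 71
`total = result - total` → total = 27
So b = 27

Answer: 27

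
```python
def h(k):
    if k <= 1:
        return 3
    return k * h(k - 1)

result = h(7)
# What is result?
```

h(7) = 7 * 6 * 5 * 4 * 3 * 2 * 3 = 15120

Answer: 15120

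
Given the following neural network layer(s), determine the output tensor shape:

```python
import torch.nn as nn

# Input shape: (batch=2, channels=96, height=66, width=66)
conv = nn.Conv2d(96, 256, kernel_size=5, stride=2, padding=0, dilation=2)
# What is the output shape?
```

Input: (2, 96, 66, 66) -> Output: (2, 256, 29, 29)

Answer: (2, 256, 29, 29)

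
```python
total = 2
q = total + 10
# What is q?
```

Trace:
`total = 2` → total = 2
`q = total + 10` → q = 12
So q = 12

Answer: 12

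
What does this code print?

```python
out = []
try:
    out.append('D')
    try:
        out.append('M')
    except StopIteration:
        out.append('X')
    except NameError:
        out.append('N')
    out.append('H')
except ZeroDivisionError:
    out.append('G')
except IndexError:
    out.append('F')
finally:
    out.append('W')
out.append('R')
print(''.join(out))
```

Execution trace: 'D' (try body) → 'M' (inner try body, no exception) → 'H' (try body, no exception) → 'W' (finally) → 'R' (after the try/except). Output: DMHWR

Answer: DMHWR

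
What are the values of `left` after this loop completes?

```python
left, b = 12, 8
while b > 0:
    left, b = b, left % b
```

GCD of 12 and 8
`left` takes the values: 12 → 8 → 4

Answer: 4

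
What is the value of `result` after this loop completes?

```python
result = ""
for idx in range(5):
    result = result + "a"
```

Repeat 'a' 5 times
`result` takes the values: "" → "a" → "aa" → "aaa" → "aaaa" → "aaaaa"

Answer: "aaaaa"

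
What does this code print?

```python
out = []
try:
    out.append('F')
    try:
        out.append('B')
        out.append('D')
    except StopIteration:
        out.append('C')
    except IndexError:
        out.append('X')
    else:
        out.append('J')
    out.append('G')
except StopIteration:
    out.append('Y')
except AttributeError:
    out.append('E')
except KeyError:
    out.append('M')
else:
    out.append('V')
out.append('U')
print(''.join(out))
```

Execution trace: 'F' (try body) → 'B' (inner try body) → 'D' (inner try body, no exception) → 'J' (inner else) → 'G' (try body, no exception) → 'V' (else) → 'U' (after the try/except). Output: FBDJGVU

Answer: FBDJGVU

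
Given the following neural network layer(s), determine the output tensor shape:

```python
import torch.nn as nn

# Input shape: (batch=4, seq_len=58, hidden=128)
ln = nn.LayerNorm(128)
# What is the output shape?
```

Input: (4, 58, 128) -> Output: (4, 58, 128)

Answer: (4, 58, 128)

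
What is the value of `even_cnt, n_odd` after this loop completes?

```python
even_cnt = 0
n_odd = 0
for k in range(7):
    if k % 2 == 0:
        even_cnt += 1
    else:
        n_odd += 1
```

Count evens and odds in range(7)
`even_cnt, n_odd` takes the values: (0, 0) → (1, 0) → (1, 1) → (2, 1) → (2, 2) → (3, 2) → (3, 3) → (4, 3)

Answer: 4, 3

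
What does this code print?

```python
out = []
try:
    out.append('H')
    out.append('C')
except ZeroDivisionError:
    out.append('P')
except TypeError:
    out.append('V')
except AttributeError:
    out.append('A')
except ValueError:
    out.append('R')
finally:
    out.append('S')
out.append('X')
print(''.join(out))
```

Execution trace: 'H' (try body) → 'C' (try body, no exception) → 'S' (finally) → 'X' (after the try/except). Output: HCSX

Answer: HCSX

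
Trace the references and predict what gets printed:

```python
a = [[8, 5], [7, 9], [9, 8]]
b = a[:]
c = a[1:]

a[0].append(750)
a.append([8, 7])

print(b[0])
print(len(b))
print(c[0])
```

Key concept: slice with nested mutation.
Step by step:
`a = [[8, 5], [7, 9], [9, 8]]` → a = [[8, 5], [7, 9], [9, 8]]
`b = a[:]` → b = [[8, 5], [7, 9], [9, 8]]
`c = a[1:]` → c = [[7, 9], [9, 8]]
`a[0].append(750)` → a = [[8, 5, 750], [7, 9], [9, 8]]; b = [[8, 5, 750], [7, 9], [9, 8]]
`a.append([8, 7])` → a = [[8, 5, 750], [7, 9], [9, 8], [8, 7]]
`print(b[0])` → prints [8, 5, 750]
`print(len(b))` → prints 3
`print(c[0])` → prints [7, 9]

Answer:
[8, 5, 750]
3
[7, 9]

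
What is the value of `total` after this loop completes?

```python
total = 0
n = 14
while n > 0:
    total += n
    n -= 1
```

Sum 14 down to 1
`total` takes the values: 0 → 14 → 27 → 39 → 50 → 60 → 69 → 77 → 84 → 90 → 95 → 99 → 102 → 104 → 105

Answer: 105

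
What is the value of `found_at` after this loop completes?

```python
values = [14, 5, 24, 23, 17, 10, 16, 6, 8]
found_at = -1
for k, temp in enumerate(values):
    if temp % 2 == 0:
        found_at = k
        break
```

First even number index in [14, 5, 24, 23, 17, 10, 16, 6, 8]
`found_at` takes the values: -1 → 0

Answer: 0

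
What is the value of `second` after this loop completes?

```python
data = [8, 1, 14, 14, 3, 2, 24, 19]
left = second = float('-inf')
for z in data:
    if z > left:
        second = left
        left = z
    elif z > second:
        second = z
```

Second largest (with repeats) in [8, 1, 14, 14, 3, 2, 24, 19]
`second` takes the values: -inf → 1 → 8 → 14 → 19

Answer: 19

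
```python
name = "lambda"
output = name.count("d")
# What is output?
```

Trace:
`name = "lambda"` → name = 'lambda'
`output = name.count("d")` → output = 1
So output = 1

Answer: 1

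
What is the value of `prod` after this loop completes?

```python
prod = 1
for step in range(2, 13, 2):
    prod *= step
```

Product of even numbers 2 to 12
`prod` takes the values: 1 → 2 → 8 → 48 → 384 → 3840 → 46080

Answer: 46080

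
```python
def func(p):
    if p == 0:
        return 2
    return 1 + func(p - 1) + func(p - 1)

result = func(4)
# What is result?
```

func(p) = 1 + 2·func(p-1), func(0)=2. Closed form: (2+1)·2^4 - 1 = 47.

Answer: 47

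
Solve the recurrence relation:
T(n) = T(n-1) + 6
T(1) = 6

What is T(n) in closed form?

Unrolling: T(n) = T(1) + 6·(n-1) = 6 + 6(n-1) = 6n.

Answer: T(n) = 6n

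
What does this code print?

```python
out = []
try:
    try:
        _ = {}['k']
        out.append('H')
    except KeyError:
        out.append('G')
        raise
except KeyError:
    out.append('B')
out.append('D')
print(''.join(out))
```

Execution trace: 'G' (inner except KeyError) → 'B' (outer except KeyError) → 'D' (after the try/except). Output: GBD

Answer: GBD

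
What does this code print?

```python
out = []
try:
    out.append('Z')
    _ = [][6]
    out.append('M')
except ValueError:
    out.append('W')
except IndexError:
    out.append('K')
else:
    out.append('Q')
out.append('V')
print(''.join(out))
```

Execution trace: 'Z' (try body) → 'K' (except IndexError) → 'V' (after the try/except). Output: ZKV

Answer: ZKV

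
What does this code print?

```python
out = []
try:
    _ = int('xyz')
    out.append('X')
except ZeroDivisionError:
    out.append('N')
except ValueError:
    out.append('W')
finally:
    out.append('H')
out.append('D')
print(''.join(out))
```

Execution trace: 'W' (except ValueError) → 'H' (finally) → 'D' (after the try/except). Output: WHD

Answer: WHD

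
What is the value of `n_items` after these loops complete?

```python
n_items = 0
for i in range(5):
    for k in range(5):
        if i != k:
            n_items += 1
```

5² - 5 (exclude diagonal)
`n_items` takes the values: 0 → 1 → 2 → 3 → 4 → 5 → 6 → 7 → 8 → 9 → 10 → 11 → 12 → 13 → 14 → 15 → 16 → 17 → 18 → 19 → 20

Answer: 20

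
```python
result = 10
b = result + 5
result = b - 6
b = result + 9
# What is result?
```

Trace:
`result = 10` → result = 10
`b = result + 5` → b = 15
`result = b - 6` → result = 9
`b = result + 9` → b = 18
So result = 9

Answer: 9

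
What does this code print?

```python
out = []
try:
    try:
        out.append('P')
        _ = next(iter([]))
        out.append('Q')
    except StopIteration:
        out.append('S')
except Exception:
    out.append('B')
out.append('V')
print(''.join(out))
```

Execution trace: 'P' (inner try body) → 'S' (inner except StopIteration) → 'V' (after the try/except). Output: PSV

Answer: PSV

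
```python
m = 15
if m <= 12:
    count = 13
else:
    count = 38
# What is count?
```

Trace:
`m = 15` → m = 15
`if m <= 12: ...` → m <= 12 is False, take else branch → count = 38
So count = 38

Answer: 38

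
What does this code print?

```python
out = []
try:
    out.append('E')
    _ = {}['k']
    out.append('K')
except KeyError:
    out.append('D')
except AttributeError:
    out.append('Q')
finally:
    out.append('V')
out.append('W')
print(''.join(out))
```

Execution trace: 'E' (try body) → 'D' (except KeyError) → 'V' (finally) → 'W' (after the try/except). Output: EDVW

Answer: EDVW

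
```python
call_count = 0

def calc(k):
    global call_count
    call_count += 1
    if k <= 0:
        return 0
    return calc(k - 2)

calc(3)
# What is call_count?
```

Linear recursion stepping by 2: 3 calls from k=3 down to ≤0.

Answer: 3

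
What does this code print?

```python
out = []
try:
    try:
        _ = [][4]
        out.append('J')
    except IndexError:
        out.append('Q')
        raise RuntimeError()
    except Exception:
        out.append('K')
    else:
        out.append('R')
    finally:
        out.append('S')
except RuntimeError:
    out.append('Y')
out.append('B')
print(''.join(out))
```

Execution trace: 'Q' (inner except IndexError) → 'S' (inner finally) → 'Y' (outer except RuntimeError) → 'B' (after the try/except). Output: QSYB

Answer: QSYB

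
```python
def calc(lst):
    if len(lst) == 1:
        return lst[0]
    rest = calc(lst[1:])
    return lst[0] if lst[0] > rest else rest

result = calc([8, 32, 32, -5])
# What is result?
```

Recursive max over [8, 32, 32, -5] = 32

Answer: 32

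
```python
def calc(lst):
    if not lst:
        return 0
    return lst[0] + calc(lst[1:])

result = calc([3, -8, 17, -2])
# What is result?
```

3 + (-8) + 17 + (-2) + 0 = 10

Answer: 10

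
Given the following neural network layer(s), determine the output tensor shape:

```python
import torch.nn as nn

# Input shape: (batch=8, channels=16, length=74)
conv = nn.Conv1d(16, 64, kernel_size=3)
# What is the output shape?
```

Input: (8, 16, 74) -> Output: (8, 64, 72)

Answer: (8, 64, 72)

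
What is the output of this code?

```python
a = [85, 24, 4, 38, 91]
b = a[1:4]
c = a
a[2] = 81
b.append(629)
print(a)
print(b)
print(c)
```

Key concept: slice vs alias.
Step by step:
`a = [85, 24, 4, 38, 91]` → a = [85, 24, 4, 38, 91]
`b = a[1:4]` → b = [24, 4, 38]
`c = a` → c = [85, 24, 4, 38, 91] (same object as a)
`a[2] = 81` → a = [85, 24, 81, 38, 91] (same object as c); c = [85, 24, 81, 38, 91] (same object as a)
`b.append(629)` → b = [24, 4, 38, 629]
`print(a)` → prints [85, 24, 81, 38, 91]
`print(b)` → prints [24, 4, 38, 629]
`print(c)` → prints [85, 24, 81, 38, 91]

Answer:
[85, 24, 81, 38, 91]
[24, 4, 38, 629]
[85, 24, 81, 38, 91]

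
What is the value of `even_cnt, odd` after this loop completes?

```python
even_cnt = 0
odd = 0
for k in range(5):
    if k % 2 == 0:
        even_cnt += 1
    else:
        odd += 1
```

Count evens and odds in range(5)
`even_cnt, odd` takes the values: (0, 0) → (1, 0) → (1, 1) → (2, 1) → (2, 2) → (3, 2)

Answer: 3, 2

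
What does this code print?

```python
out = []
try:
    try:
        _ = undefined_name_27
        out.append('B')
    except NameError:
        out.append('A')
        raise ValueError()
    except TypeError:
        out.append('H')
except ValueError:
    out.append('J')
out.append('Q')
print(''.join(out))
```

Execution trace: 'A' (inner except NameError) → 'J' (outer except ValueError) → 'Q' (after the try/except). Output: AJQ

Answer: AJQ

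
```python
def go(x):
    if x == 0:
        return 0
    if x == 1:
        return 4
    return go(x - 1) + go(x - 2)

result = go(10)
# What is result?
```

Build up from base cases: go(0)=0, go(1)=4, go(2)=4, go(3)=8, go(4)=12, go(5)=20, go(6)=32, ..., go(10)=220

Answer: 220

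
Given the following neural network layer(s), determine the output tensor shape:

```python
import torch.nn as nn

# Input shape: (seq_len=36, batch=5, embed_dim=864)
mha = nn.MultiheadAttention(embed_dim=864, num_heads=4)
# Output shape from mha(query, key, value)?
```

Input: (36, 5, 864) -> Output: (36, 5, 864)

Answer: (36, 5, 864)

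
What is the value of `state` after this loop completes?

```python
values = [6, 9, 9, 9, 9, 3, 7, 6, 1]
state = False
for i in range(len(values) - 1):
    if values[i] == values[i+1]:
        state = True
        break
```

Check consecutive duplicates in [6, 9, 9, 9, 9, 3, 7, 6, 1]
`state` takes the values: False → True

Answer: True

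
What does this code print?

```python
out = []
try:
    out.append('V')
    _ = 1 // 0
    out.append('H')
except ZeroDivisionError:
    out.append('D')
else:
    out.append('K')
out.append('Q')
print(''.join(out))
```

Execution trace: 'V' (try body) → 'D' (except ZeroDivisionError) → 'Q' (after the try/except). Output: VDQ

Answer: VDQ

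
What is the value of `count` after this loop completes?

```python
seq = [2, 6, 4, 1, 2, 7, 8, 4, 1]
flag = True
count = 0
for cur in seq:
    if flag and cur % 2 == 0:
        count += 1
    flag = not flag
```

Count even values at even positions
`count` takes the values: 0 → 1 → 2 → 3 → 4

Answer: 4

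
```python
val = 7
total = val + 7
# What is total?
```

Trace:
`val = 7` → val = 7
`total = val + 7` → total = 14
So total = 14

Answer: 14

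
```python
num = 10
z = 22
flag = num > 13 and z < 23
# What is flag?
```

Trace:
`num = 10` → num = 10
`z = 22` → z = 22
`flag = num > 13 and z < 23` → flag = False
So flag = False

Answer: False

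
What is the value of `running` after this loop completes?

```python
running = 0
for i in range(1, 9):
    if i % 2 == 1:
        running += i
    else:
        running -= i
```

Add odd, subtract even
`running` takes the values: 0 → 1 → -1 → 2 → -2 → 3 → -3 → 4 → -4

Answer: -4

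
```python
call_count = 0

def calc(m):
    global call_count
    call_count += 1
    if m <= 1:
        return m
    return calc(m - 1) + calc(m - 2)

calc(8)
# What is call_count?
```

Calls(m) = 1 + Calls(m-1) + Calls(m-2); Calls(0)=Calls(1)=1. For m=8 this gives 67.

Answer: 67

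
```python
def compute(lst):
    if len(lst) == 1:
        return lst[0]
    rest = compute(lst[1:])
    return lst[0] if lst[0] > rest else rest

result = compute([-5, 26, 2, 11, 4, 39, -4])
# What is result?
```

Recursive max over [-5, 26, 2, 11, 4, 39, -4] = 39

Answer: 39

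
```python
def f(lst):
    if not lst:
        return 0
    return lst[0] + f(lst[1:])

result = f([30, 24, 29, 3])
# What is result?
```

30 + 24 + 29 + 3 + 0 = 86

Answer: 86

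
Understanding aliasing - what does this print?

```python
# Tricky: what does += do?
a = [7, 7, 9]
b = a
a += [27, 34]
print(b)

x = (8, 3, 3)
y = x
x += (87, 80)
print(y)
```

Key concept: += behavior differs for mutable vs immutable.
Step by step:
`a = [7, 7, 9]` → a = [7, 7, 9]
`b = a` → b = [7, 7, 9] (same object as a)
`a += [27, 34]` → a = [7, 7, 9, 27, 34] (same object as b); b = [7, 7, 9, 27, 34] (same object as a)
`print(b)` → prints [7, 7, 9, 27, 34]
`x = (8, 3, 3)` → x = (8, 3, 3)
`y = x` → y = (8, 3, 3)
`x += (87, 80)` → x = (8, 3, 3, 87, 80)
`print(y)` → prints (8, 3, 3)

Answer:
[7, 7, 9, 27, 34]
(8, 3, 3)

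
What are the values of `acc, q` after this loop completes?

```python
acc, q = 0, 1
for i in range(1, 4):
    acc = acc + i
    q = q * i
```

Sum and factorial of 1 to 3
`acc, q` takes the values: (0, 1) → (1, 1) → (3, 1) → (3, 2) → (6, 2) → (6, 6)

Answer: 6, 6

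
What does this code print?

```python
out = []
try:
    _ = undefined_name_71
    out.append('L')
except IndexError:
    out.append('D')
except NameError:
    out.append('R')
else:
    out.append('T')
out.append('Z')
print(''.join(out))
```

Execution trace: 'R' (except NameError) → 'Z' (after the try/except). Output: RZ

Answer: RZ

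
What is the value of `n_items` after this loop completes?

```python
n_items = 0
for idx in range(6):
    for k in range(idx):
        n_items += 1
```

Triangle number: 0+1+2+...+5
`n_items` takes the values: 0 → 1 → 2 → 3 → 4 → 5 → 6 → 7 → 8 → 9 → 10 → 11 → 12 → 13 → 14 → 15

Answer: 15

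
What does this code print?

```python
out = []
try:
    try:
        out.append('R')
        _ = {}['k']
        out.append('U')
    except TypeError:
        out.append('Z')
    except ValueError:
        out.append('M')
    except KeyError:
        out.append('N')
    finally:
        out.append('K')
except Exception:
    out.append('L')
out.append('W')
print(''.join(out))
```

Execution trace: 'R' (inner try body) → 'N' (inner except KeyError) → 'K' (inner finally) → 'W' (after the try/except). Output: RNKW

Answer: RNKW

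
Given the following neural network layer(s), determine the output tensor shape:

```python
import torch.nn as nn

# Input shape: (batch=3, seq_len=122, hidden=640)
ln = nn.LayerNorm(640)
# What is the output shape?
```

Input: (3, 122, 640) -> Output: (3, 122, 640)

Answer: (3, 122, 640)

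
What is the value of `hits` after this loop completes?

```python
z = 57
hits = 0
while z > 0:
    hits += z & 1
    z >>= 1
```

Count set bits in 57 (binary: 0b111001)
`hits` takes the values: 0 → 1 → 2 → 3 → 4

Answer: 4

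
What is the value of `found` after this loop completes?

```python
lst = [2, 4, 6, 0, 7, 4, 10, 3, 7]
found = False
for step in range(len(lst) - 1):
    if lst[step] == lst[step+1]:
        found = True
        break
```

Check consecutive duplicates in [2, 4, 6, 0, 7, 4, 10, 3, 7]
`found` takes the values: False

Answer: False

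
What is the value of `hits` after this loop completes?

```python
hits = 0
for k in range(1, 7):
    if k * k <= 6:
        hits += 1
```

Count numbers where k² ≤ 6
`hits` takes the values: 0 → 1 → 2

Answer: 2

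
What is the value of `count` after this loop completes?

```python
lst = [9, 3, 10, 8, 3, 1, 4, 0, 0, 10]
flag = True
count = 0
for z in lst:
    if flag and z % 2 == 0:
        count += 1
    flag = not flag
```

Count even values at even positions
`count` takes the values: 0 → 1 → 2 → 3

Answer: 3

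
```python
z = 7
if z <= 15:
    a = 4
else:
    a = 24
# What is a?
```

Trace:
`z = 7` → z = 7
`if z <= 15: ...` → z <= 15 is True → a = 4
So a = 4

Answer: 4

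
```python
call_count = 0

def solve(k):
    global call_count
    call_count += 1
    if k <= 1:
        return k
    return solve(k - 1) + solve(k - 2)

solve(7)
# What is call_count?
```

Calls(k) = 1 + Calls(k-1) + Calls(k-2); Calls(0)=Calls(1)=1. For k=7 this gives 41.

Answer: 41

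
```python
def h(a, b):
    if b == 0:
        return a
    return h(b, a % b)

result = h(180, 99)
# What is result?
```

h(180, 99) -> h(99, 81) -> h(81, 18) -> h(18, 9) -> h(9, 0) -> 9

Answer: 9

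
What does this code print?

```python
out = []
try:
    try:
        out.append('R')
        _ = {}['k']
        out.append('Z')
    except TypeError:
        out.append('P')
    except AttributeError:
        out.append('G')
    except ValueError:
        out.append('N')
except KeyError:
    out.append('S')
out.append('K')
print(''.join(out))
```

Execution trace: 'R' (try body) → 'S' (outer except KeyError) → 'K' (after the try/except). Output: RSK

Answer: RSK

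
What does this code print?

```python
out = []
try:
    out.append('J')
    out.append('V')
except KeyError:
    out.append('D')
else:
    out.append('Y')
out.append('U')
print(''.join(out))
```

Execution trace: 'J' (try body) → 'V' (try body, no exception) → 'Y' (else) → 'U' (after the try/except). Output: JVYU

Answer: JVYU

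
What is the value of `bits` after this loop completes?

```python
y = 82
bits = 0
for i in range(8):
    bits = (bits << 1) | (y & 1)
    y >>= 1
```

Reverse lowest 8 bits of 82
`bits` takes the values: 0 → 1 → 2 → 4 → 9 → 18 → 37 → 74

Answer: 74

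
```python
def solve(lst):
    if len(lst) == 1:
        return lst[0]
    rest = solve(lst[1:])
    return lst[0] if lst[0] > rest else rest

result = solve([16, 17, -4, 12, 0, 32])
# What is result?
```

Recursive max over [16, 17, -4, 12, 0, 32] = 32

Answer: 32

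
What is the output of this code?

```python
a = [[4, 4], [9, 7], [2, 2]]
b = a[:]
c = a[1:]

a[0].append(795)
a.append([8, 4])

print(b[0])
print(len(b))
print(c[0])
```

Key concept: slice with nested mutation.
Step by step:
`a = [[4, 4], [9, 7], [2, 2]]` → a = [[4, 4], [9, 7], [2, 2]]
`b = a[:]` → b = [[4, 4], [9, 7], [2, 2]]
`c = a[1:]` → c = [[9, 7], [2, 2]]
`a[0].append(795)` → a = [[4, 4, 795], [9, 7], [2, 2]]; b = [[4, 4, 795], [9, 7], [2, 2]]
`a.append([8, 4])` → a = [[4, 4, 795], [9, 7], [2, 2], [8, 4]]
`print(b[0])` → prints [4, 4, 795]
`print(len(b))` → prints 3
`print(c[0])` → prints [9, 7]

Answer:
[4, 4, 795]
3
[9, 7]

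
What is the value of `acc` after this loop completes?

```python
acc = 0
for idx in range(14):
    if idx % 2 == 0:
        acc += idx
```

Sum of even numbers 0 to 13
`acc` takes the values: 0 → 2 → 6 → 12 → 20 → 30 → 42

Answer: 42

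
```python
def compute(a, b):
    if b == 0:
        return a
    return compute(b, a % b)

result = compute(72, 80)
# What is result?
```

compute(72, 80) -> compute(80, 72) -> compute(72, 8) -> compute(8, 0) -> 8

Answer: 8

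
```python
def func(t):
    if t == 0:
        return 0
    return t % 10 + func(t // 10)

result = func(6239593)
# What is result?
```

Sum of digits of 6239593: 3 + 9 + 5 + 9 + 3 + 2 + 6 = 37

Answer: 37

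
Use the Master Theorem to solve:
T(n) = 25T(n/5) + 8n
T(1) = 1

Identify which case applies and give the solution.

a=25, b=5, f(n)=8n. log_5(25) = 2. Since c=1 < 2, Case 1 applies: T(n) = Θ(n^log_b(a)) = O(n^2).

Answer: O(n^2) - Case 1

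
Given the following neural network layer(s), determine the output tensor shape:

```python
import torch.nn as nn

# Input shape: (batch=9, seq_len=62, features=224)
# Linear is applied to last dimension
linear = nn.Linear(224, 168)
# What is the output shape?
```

Input: (9, 62, 224) -> Output: (9, 62, 168)

Answer: (9, 62, 168)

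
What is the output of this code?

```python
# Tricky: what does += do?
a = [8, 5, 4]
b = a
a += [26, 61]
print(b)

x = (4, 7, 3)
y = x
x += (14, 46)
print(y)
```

Key concept: += behavior differs for mutable vs immutable.
Step by step:
`a = [8, 5, 4]` → a = [8, 5, 4]
`b = a` → b = [8, 5, 4] (same object as a)
`a += [26, 61]` → a = [8, 5, 4, 26, 61] (same object as b); b = [8, 5, 4, 26, 61] (same object as a)
`print(b)` → prints [8, 5, 4, 26, 61]
`x = (4, 7, 3)` → x = (4, 7, 3)
`y = x` → y = (4, 7, 3)
`x += (14, 46)` → x = (4, 7, 3, 14, 46)
`print(y)` → prints (4, 7, 3)

Answer:
[8, 5, 4, 26, 61]
(4, 7, 3)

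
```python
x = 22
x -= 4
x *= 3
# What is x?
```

Trace:
`x = 22` → x = 22
`x -= 4` → x = 18
`x *= 3` → x = 54
So x = 54

Answer: 54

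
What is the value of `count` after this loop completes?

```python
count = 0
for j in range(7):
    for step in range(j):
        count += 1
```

Triangle number: 0+1+2+...+6
`count` takes the values: 0 → 1 → 2 → 3 → 4 → 5 → 6 → 7 → 8 → 9 → 10 → 11 → 12 → 13 → 14 → 15 → 16 → 17 → 18 → 19 → 20 → 21

Answer: 21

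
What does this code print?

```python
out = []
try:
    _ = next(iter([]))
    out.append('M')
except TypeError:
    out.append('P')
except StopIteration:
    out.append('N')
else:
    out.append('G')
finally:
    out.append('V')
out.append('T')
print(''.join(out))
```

Execution trace: 'N' (except StopIteration) → 'V' (finally) → 'T' (after the try/except). Output: NVT

Answer: NVT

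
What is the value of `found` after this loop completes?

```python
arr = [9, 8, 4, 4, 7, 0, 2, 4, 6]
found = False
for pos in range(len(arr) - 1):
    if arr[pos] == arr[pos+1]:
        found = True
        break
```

Check consecutive duplicates in [9, 8, 4, 4, 7, 0, 2, 4, 6]
`found` takes the values: False → True

Answer: True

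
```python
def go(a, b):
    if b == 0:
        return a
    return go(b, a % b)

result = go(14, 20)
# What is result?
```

go(14, 20) -> go(20, 14) -> go(14, 6) -> go(6, 2) -> go(2, 0) -> 2

Answer: 2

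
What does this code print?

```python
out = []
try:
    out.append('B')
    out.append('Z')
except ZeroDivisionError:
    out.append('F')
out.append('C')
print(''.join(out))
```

Execution trace: 'B' (try body) → 'Z' (try body, no exception) → 'C' (after the try/except). Output: BZC

Answer: BZC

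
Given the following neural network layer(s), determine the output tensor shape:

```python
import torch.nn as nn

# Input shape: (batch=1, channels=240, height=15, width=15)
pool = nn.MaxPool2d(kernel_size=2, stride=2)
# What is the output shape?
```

Input: (1, 240, 15, 15) -> Output: (1, 240, 7, 7)

Answer: (1, 240, 7, 7)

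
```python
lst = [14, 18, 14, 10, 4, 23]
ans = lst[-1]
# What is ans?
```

Trace:
`lst = [14, 18, 14, 10, 4, 23]` → lst = [14, 18, 14, 10, 4, 23]
`ans = lst[-1]` → ans = 23
So ans = 23

Answer: 23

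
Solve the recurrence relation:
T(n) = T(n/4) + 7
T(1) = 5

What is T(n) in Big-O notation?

Each step divides n by 4 and adds 7. After log_4(n) steps we reach T(1)=5. So T(n) = 7·log_4(n) + 5 = O(log n).

Answer: O(log n)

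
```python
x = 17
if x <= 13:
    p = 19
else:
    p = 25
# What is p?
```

Trace:
`x = 17` → x = 17
`if x <= 13: ...` → x <= 13 is False, take else branch → p = 25
So p = 25

Answer: 25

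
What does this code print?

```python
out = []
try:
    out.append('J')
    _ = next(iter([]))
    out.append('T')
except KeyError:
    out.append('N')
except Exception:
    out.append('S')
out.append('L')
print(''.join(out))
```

Execution trace: 'J' (try body) → 'S' (except Exception) → 'L' (after the try/except). Output: JSL

Answer: JSL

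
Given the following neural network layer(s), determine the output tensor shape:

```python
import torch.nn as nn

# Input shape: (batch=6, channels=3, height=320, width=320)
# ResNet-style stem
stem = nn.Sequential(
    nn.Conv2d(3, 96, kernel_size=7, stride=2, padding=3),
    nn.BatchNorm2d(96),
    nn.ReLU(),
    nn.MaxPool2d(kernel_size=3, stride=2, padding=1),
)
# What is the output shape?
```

Input: (6, 3, 320, 320) -> after Conv2d 7x7 stride=2: (6, 96, 160, 160) -> Output: (6, 96, 80, 80)

Answer: (6, 96, 80, 80)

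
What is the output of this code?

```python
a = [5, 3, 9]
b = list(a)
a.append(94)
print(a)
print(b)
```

Key concept: list() constructor creates copy.
Step by step:
`a = [5, 3, 9]` → a = [5, 3, 9]
`b = list(a)` → b = [5, 3, 9]
`a.append(94)` → a = [5, 3, 9, 94]
`print(a)` → prints [5, 3, 9, 94]
`print(b)` → prints [5, 3, 9]

Answer:
[5, 3, 9, 94]
[5, 3, 9]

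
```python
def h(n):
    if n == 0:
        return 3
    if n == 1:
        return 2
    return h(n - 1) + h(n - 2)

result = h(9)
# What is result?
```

Build up from base cases: h(0)=3, h(1)=2, h(2)=5, h(3)=7, h(4)=12, h(5)=19, h(6)=31, ..., h(9)=131

Answer: 131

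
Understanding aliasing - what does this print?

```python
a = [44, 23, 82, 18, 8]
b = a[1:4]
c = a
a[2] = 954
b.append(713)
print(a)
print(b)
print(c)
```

Key concept: slice vs alias.
Step by step:
`a = [44, 23, 82, 18, 8]` → a = [44, 23, 82, 18, 8]
`b = a[1:4]` → b = [23, 82, 18]
`c = a` → c = [44, 23, 82, 18, 8] (same object as a)
`a[2] = 954` → a = [44, 23, 954, 18, 8] (same object as c); c = [44, 23, 954, 18, 8] (same object as a)
`b.append(713)` → b = [23, 82, 18, 713]
`print(a)` → prints [44, 23, 954, 18, 8]
`print(b)` → prints [23, 82, 18, 713]
`print(c)` → prints [44, 23, 954, 18, 8]

Answer:
[44, 23, 954, 18, 8]
[23, 82, 18, 713]
[44, 23, 954, 18, 8]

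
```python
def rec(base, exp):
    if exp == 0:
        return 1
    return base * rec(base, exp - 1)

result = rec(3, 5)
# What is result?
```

rec(3, 5) = 3 * 3 * 3 * 3 * 3 = 243

Answer: 243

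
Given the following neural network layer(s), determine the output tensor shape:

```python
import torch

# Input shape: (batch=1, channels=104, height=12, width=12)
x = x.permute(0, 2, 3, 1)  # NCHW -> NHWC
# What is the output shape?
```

Input: (1, 104, 12, 12) -> Output: (1, 12, 12, 104)

Answer: (1, 12, 12, 104)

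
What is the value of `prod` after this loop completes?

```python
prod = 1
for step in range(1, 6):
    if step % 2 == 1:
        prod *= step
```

Product of odd numbers 1 to 5
`prod` takes the values: 1 → 3 → 15

Answer: 15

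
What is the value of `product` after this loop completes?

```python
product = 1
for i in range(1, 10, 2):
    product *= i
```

Product of 1, 3, 5, ... up to 9
`product` takes the values: 1 → 3 → 15 → 105 → 945

Answer: 945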